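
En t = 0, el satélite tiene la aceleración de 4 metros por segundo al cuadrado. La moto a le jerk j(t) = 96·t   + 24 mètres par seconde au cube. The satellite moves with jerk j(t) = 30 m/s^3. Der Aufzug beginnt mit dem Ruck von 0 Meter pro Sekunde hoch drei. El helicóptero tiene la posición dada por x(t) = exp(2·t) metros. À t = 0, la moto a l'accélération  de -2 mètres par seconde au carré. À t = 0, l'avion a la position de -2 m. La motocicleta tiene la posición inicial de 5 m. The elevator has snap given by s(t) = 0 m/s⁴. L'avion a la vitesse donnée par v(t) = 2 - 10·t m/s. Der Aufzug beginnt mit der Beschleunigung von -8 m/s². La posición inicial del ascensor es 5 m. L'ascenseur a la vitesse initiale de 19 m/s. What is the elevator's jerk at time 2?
We need to integrate our snap equation s(t) = 0 1 time. The integral of snap is jerk. Using j(0) = 0, we get j(t) = 0. We have jerk j(t) = 0. Substituting t = 2: j(2) = 0.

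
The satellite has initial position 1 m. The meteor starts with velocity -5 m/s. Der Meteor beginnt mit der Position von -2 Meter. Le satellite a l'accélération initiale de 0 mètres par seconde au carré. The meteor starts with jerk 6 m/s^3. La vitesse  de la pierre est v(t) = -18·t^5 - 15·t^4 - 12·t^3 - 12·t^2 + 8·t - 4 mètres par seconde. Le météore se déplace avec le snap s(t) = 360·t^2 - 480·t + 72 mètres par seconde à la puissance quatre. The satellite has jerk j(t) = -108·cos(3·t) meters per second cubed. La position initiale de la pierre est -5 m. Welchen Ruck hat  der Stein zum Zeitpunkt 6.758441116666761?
Wir müssen unsere Gleichung für die Geschwindigkeit v(t) = -18·t^5 - 15·t^4 - 12·t^3 - 12·t^2 + 8·t - 4 2-mal ableiten. Die Ableitung von der Geschwindigkeit ergibt die Beschleunigung: a(t) = -90·t^4 - 60·t^3 - 36·t^2 - 24·t + 8. Mit d/dt von a(t) finden wir j(t) = -360·t^3 - 180·t^2 - 72·t - 24. Mit j(t) = -360·t^3 - 180·t^2 - 72·t - 24 und Einsetzen von t = 6.758441116666761, finden wir j = -119865.143394608.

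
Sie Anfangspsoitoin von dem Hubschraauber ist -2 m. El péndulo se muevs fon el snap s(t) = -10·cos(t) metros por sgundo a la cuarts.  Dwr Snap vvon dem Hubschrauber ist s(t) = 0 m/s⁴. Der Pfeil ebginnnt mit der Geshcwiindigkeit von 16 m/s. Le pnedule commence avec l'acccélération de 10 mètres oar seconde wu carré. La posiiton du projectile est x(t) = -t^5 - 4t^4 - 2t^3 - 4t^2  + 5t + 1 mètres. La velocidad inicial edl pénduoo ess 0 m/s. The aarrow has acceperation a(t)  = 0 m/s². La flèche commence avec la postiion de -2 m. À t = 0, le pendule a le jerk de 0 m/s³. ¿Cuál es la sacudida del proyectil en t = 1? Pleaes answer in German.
Um dies zu lösen, müssen wir 3 Ableitungen unserer Gleichung für die Position x(t) = -t^5 - 4·t^4 - 2·t^3 - 4·t^2 + 5·t + 1 nehmen. Die Ableitung von der Position ergibt die Geschwindigkeit: v(t) = -5·t^4 - 16·t^3 - 6·t^2 - 8·t + 5. Durch Ableiten von der Geschwindigkeit erhalten wir die Beschleunigung: a(t) = -20·t^3 - 48·t^2 - 12·t - 8. Die Ableitung von der Beschleunigung ergibt den Ruck: j(t) = -60·t^2 - 96·t - 12. Wir haben den Ruck j(t) = -60·t^2 - 96·t - 12. Durch Einsetzen von t = 1: j(1) = -168.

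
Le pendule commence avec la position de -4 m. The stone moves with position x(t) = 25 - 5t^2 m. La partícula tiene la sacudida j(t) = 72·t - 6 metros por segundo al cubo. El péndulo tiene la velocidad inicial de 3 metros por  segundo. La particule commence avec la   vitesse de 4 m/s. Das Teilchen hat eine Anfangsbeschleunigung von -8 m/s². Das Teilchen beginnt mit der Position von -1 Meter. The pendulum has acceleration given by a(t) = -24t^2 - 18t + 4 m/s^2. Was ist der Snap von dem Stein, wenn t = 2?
Um dies zu lösen, müssen wir 4 Ableitungen unserer Gleichung für die Position x(t) = 25 - 5·t^2 nehmen. Mit d/dt von x(t) finden wir v(t) = -10·t. Durch Ableiten von der Geschwindigkeit erhalten wir die Beschleunigung: a(t) = -10. Mit d/dt von a(t) finden wir j(t) = 0. Durch Ableiten von dem Ruck erhalten wir den Snap: s(t) = 0. Wir haben den Snap s(t) = 0. Durch Einsetzen von t = 2: s(2) = 0.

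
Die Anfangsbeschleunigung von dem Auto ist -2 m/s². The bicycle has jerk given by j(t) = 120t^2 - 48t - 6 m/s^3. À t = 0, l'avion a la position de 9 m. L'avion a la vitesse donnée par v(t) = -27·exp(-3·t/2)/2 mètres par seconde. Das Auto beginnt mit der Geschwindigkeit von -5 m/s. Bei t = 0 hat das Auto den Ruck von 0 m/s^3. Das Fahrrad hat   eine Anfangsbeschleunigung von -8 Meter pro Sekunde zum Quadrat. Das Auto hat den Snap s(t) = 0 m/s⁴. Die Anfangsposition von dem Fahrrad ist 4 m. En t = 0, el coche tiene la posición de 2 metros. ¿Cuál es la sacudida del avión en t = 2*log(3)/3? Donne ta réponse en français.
Nous devons dériver notre équation de la vitesse v(t) = -27·exp(-3·t/2)/2 2 fois. En prenant d/dt de v(t), nous trouvons a(t) = 81·exp(-3·t/2)/4. La dérivée de l'accélération donne le jerk: j(t) = -243·exp(-3·t/2)/8. En utilisant j(t) = -243·exp(-3·t/2)/8 et en substituant t = 2*log(3)/3, nous trouvons j = -81/8.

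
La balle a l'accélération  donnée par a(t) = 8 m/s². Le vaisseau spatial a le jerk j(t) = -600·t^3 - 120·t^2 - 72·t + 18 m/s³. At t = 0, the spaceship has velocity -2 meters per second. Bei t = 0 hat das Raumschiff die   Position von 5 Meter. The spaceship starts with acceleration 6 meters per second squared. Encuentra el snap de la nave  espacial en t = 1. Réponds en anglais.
Starting from jerk j(t) = -600·t^3 - 120·t^2 - 72·t + 18, we take 1 derivative. Taking d/dt of j(t), we find s(t) = -1800·t^2 - 240·t - 72. Using s(t) = -1800·t^2 - 240·t - 72 and substituting t = 1, we find s = -2112.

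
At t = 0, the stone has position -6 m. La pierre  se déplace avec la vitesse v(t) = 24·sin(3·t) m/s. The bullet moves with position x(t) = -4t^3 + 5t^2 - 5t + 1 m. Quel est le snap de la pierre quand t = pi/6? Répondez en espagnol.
Partiendo de la velocidad v(t) = 24·sin(3·t), tomamos 3 derivadas. Tomando d/dt de v(t), encontramos a(t) = 72·cos(3·t). Derivando la aceleración, obtenemos la sacudida: j(t) = -216·sin(3·t). Derivando la sacudida, obtenemos el snap: s(t) = -648·cos(3·t). De la ecuación del snap s(t) = -648·cos(3·t), sustituimos t = pi/6 para obtener s = 0.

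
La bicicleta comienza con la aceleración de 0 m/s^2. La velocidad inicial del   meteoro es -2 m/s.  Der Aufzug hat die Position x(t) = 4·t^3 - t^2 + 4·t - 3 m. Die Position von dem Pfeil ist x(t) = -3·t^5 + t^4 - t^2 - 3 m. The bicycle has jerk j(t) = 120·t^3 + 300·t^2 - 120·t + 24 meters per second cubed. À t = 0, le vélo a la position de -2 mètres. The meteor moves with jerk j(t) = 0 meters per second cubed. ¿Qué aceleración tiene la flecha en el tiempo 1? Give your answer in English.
To solve this, we need to take 2 derivatives of our position equation x(t) = -3·t^5 + t^4 - t^2 - 3. The derivative of position gives velocity: v(t) = -15·t^4 + 4·t^3 - 2·t. Taking d/dt of v(t), we find a(t) = -60·t^3 + 12·t^2 - 2. From the given acceleration equation a(t) = -60·t^3 + 12·t^2 - 2, we substitute t = 1 to get a = -50.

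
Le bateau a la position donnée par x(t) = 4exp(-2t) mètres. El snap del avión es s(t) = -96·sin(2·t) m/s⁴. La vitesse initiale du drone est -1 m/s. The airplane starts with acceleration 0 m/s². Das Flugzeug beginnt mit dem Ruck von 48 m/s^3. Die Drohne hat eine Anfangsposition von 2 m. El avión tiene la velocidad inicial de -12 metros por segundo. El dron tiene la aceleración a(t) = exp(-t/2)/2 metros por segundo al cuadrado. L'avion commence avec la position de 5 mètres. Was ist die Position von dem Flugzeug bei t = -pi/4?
Ausgehend von dem Snap s(t) = -96·sin(2·t), nehmen wir 4 Integrale. Mit ∫s(t)dt und Anwendung von j(0) = 48, finden wir j(t) = 48·cos(2·t). Die Stammfunktion von dem Ruck, mit a(0) = 0, ergibt die Beschleunigung: a(t) = 24·sin(2·t). Das Integral von der Beschleunigung ist die Geschwindigkeit. Mit v(0) = -12 erhalten wir v(t) = -12·cos(2·t). Das Integral von der Geschwindigkeit, mit x(0) = 5, ergibt die Position: x(t) = 5 - 6·sin(2·t). Wir haben die Position x(t) = 5 - 6·sin(2·t). Durch Einsetzen von t = -pi/4: x(-pi/4) = 11.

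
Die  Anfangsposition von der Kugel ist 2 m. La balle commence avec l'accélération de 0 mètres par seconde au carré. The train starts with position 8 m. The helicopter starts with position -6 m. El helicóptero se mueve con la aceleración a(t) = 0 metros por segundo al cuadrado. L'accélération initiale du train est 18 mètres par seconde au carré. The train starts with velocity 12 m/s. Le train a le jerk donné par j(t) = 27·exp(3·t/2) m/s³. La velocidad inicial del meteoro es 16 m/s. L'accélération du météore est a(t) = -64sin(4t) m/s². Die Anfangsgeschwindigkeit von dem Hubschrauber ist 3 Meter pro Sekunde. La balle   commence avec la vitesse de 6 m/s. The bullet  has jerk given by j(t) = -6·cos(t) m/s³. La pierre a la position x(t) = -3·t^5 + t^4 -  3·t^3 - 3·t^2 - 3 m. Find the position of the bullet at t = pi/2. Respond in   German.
Wir müssen die Stammfunktion unserer Gleichung für den Ruck j(t) = -6·cos(t) 3-mal finden. Mit ∫j(t)dt und Anwendung von a(0) = 0, finden wir a(t) = -6·sin(t). Mit ∫a(t)dt und Anwendung von v(0) = 6, finden wir v(t) = 6·cos(t). Mit ∫v(t)dt und Anwendung von x(0) = 2, finden wir x(t) = 6·sin(t) + 2. Mit x(t) = 6·sin(t) + 2 und Einsetzen von t = pi/2, finden wir x = 8.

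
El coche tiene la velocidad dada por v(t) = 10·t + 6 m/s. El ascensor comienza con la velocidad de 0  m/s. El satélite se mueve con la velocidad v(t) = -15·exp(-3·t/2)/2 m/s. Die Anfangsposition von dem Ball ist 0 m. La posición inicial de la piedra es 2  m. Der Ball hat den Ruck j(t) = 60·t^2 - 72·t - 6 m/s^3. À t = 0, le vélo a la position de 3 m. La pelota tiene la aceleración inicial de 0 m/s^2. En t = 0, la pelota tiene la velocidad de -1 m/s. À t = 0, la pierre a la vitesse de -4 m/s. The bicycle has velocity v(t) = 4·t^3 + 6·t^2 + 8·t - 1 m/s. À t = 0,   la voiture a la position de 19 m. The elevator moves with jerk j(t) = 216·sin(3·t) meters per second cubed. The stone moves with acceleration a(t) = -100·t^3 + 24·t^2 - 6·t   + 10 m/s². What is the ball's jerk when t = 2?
Using j(t) = 60·t^2 - 72·t - 6 and substituting t = 2, we find j = 90.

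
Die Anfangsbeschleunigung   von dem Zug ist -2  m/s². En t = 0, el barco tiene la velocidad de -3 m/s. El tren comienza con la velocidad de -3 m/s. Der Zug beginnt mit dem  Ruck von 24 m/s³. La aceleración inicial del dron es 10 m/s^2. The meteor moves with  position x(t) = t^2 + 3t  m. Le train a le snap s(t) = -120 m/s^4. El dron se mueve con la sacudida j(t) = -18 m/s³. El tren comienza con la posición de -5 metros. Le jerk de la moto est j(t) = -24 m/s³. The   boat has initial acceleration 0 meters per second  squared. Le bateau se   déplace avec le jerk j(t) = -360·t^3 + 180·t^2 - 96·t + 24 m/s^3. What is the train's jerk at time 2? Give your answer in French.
Nous devons intégrer notre équation du snap s(t) = -120 1 fois. En prenant ∫s(t)dt et en appliquant j(0) = 24, nous trouvons j(t) = 24 - 120·t. En utilisant j(t) = 24 - 120·t et en substituant t = 2, nous trouvons j = -216.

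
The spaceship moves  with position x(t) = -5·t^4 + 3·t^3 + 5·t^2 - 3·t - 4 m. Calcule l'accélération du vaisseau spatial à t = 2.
En partant de la position x(t) = -5·t^4 + 3·t^3 + 5·t^2 - 3·t - 4, nous prenons 2 dérivées. En prenant d/dt de x(t), nous trouvons v(t) = -20·t^3 + 9·t^2 + 10·t - 3. La dérivée de la vitesse donne l'accélération: a(t) = -60·t^2 + 18·t + 10. De l'équation de l'accélération a(t) = -60·t^2 + 18·t + 10, nous substituons t = 2 pour obtenir a = -194.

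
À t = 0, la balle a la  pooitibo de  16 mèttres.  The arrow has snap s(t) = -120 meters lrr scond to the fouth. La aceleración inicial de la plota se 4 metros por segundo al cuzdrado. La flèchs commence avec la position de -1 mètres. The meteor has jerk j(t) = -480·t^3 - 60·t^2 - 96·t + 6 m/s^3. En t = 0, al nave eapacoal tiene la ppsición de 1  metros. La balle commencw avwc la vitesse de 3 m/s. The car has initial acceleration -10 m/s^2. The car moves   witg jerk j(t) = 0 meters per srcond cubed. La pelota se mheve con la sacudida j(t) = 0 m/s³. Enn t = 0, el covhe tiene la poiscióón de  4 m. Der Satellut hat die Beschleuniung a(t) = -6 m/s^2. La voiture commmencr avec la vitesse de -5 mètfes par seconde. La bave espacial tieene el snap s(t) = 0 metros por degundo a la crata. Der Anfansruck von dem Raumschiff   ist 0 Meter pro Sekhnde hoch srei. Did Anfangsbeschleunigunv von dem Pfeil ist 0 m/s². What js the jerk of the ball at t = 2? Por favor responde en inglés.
From the given jerk equation j(t) = 0, we substitute t = 2 to get j = 0.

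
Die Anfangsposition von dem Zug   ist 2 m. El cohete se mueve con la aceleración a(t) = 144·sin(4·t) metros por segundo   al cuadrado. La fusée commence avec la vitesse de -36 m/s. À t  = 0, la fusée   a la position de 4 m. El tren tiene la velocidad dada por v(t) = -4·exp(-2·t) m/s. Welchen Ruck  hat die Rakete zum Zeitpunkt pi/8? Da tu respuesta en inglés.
We must differentiate our acceleration equation a(t) = 144·sin(4·t) 1 time. Differentiating acceleration, we get jerk: j(t) = 576·cos(4·t). We have jerk j(t) = 576·cos(4·t). Substituting t = pi/8: j(pi/8) = 0.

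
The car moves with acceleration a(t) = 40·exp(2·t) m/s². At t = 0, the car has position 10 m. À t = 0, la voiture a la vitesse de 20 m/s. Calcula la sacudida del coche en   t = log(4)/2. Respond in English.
Starting from acceleration a(t) = 40·exp(2·t), we take 1 derivative. Differentiating acceleration, we get jerk: j(t) = 80·exp(2·t). We have jerk j(t) = 80·exp(2·t). Substituting t = log(4)/2: j(log(4)/2) = 320.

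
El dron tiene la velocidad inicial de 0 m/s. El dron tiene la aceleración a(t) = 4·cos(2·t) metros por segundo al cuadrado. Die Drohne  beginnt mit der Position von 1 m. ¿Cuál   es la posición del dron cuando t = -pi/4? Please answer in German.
Wir müssen unsere Gleichung für die Beschleunigung a(t) = 4·cos(2·t) 2-mal integrieren. Die Stammfunktion von der Beschleunigung ist die Geschwindigkeit. Mit v(0) = 0 erhalten wir v(t) = 2·sin(2·t). Das Integral von der Geschwindigkeit, mit x(0) = 1, ergibt die Position: x(t) = 2 - cos(2·t). Aus der Gleichung für die Position x(t) = 2 - cos(2·t), setzen wir t = -pi/4 ein und erhalten x = 2.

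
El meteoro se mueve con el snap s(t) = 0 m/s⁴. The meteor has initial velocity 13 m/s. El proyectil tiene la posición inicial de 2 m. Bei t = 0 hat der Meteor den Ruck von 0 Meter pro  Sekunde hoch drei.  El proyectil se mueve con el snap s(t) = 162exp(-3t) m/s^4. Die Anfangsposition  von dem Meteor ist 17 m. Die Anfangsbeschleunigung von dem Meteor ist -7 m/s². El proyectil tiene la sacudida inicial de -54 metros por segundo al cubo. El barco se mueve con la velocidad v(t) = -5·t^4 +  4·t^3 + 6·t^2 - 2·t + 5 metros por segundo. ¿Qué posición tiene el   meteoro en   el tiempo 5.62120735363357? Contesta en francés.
Nous devons intégrer notre équation du snap s(t) = 0 4 fois. En prenant ∫s(t)dt et en appliquant j(0) = 0, nous trouvons j(t) = 0. L'intégrale du jerk, avec a(0) = -7, donne l'accélération: a(t) = -7. L'intégrale de l'accélération est la vitesse. En utilisant v(0) = 13, nous obtenons v(t) = 13 - 7·t. En prenant ∫v(t)dt et en appliquant x(0) = 17, nous trouvons x(t) = -7·t^2/2 + 13·t + 17. Nous avons la position x(t) = -7·t^2/2 + 13·t + 17. En substituant t = 5.62120735363357: x(5.62120735363357) = -20.5172067966680.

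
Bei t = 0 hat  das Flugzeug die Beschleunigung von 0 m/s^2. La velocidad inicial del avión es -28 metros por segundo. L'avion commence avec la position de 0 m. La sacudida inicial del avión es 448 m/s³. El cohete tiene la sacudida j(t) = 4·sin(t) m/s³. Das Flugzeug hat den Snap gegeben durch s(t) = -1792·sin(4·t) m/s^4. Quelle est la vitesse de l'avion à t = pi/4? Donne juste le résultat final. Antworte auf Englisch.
The velocity at t = pi/4 is v = 28.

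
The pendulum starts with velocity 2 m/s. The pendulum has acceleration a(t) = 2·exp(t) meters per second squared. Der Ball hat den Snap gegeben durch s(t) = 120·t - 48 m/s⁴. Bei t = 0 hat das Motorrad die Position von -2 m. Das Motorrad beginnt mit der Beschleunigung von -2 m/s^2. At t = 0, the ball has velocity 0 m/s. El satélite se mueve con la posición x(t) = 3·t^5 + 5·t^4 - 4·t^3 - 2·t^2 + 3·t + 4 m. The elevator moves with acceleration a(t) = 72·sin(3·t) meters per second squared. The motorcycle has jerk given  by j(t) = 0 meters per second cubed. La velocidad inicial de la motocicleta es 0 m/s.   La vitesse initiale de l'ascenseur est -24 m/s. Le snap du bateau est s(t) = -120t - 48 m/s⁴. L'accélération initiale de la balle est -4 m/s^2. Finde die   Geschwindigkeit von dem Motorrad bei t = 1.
Um dies zu lösen, müssen wir 2 Integrale unserer Gleichung für den Ruck j(t) = 0 finden. Die Stammfunktion von dem Ruck ist die Beschleunigung. Mit a(0) = -2 erhalten wir a(t) = -2. Mit ∫a(t)dt und Anwendung von v(0) = 0, finden wir v(t) = -2·t. Mit v(t) = -2·t und Einsetzen von t = 1, finden wir v = -2.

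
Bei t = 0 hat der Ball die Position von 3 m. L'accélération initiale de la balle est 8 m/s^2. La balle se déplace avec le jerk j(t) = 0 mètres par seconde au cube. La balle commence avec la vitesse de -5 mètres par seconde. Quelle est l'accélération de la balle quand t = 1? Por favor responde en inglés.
To find the answer, we compute 1 integral of j(t) = 0. Integrating jerk and using the initial condition a(0) = 8, we get a(t) = 8. Using a(t) = 8 and substituting t = 1, we find a = 8.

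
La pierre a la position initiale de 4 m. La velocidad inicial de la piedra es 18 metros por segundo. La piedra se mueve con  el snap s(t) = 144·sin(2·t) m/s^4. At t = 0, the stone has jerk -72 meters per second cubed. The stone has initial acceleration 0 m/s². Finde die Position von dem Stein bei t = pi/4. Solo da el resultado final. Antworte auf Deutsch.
Bei t = pi/4, x = 13.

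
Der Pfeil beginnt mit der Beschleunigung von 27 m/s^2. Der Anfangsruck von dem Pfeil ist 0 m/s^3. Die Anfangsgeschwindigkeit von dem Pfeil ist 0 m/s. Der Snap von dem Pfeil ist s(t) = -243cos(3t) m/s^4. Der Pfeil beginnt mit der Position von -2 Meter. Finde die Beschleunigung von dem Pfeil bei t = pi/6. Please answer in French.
En partant du snap s(t) = -243·cos(3·t), nous prenons 2 intégrales. En prenant ∫s(t)dt et en appliquant j(0) = 0, nous trouvons j(t) = -81·sin(3·t). En prenant ∫j(t)dt et en appliquant a(0) = 27, nous trouvons a(t) = 27·cos(3·t). En utilisant a(t) = 27·cos(3·t) et en substituant t = pi/6, nous trouvons a = 0.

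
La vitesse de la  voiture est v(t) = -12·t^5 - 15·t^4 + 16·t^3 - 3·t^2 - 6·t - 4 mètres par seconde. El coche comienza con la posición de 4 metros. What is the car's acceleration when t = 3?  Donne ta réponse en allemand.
Ausgehend von der Geschwindigkeit v(t) = -12·t^5 - 15·t^4 + 16·t^3 - 3·t^2 - 6·t - 4, nehmen wir 1 Ableitung. Durch Ableiten von der Geschwindigkeit erhalten wir die Beschleunigung: a(t) = -60·t^4 - 60·t^3 + 48·t^2 - 6·t - 6. Mit a(t) = -60·t^4 - 60·t^3 + 48·t^2 - 6·t - 6 und Einsetzen von t = 3, finden wir a = -6072.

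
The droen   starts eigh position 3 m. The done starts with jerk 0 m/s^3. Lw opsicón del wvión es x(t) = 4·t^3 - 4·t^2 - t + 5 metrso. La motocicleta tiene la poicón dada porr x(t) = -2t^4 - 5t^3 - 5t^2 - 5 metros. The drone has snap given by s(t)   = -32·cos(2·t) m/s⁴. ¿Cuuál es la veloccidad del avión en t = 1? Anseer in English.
To solve this, we need to take 1 derivative of our position equation x(t) = 4·t^3 - 4·t^2 - t + 5. Taking d/dt of x(t), we find v(t) = 12·t^2 - 8·t - 1. Using v(t) = 12·t^2 - 8·t - 1 and substituting t = 1, we find v = 3.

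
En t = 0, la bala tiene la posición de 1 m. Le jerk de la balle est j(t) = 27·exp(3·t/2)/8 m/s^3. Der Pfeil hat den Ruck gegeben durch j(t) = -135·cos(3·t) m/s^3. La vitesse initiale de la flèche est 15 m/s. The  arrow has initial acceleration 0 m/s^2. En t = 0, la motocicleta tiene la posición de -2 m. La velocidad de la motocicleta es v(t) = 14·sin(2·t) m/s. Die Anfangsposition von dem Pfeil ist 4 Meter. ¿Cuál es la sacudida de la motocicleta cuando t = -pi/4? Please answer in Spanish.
Partiendo de la velocidad v(t) = 14·sin(2·t), tomamos 2 derivadas. Derivando la velocidad, obtenemos la aceleración: a(t) = 28·cos(2·t). La derivada de la aceleración da la sacudida: j(t) = -56·sin(2·t). Usando j(t) = -56·sin(2·t) y sustituyendo t = -pi/4, encontramos j = 56.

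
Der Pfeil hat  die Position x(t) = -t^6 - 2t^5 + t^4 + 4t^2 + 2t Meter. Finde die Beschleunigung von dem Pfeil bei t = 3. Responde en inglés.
We must differentiate our position equation x(t) = -t^6 - 2·t^5 + t^4 + 4·t^2 + 2·t 2 times. The derivative of position gives velocity: v(t) = -6·t^5 - 10·t^4 + 4·t^3 + 8·t + 2. The derivative of velocity gives acceleration: a(t) = -30·t^4 - 40·t^3 + 12·t^2 + 8. We have acceleration a(t) = -30·t^4 - 40·t^3 + 12·t^2 + 8. Substituting t = 3: a(3) = -3394.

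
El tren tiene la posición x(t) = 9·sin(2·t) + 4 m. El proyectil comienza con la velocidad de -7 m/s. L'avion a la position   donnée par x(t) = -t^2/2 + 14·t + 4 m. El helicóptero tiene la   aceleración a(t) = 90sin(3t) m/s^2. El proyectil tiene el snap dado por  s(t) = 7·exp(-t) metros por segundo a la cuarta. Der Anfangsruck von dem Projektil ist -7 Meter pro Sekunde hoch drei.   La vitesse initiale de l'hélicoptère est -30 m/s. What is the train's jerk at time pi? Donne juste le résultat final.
The jerk at t = pi is j = -72.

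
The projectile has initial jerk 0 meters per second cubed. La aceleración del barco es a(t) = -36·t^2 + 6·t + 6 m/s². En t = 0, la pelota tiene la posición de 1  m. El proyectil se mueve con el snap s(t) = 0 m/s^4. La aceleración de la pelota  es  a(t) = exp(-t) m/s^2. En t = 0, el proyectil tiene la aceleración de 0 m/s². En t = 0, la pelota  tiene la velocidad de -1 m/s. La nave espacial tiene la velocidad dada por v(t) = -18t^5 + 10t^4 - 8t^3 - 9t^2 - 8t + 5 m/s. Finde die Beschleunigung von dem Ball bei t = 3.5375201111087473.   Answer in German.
Aus der Gleichung für die Beschleunigung a(t) = exp(-t), setzen wir t = 3.5375201111087473 ein und erhalten a = 0.0290853661973080.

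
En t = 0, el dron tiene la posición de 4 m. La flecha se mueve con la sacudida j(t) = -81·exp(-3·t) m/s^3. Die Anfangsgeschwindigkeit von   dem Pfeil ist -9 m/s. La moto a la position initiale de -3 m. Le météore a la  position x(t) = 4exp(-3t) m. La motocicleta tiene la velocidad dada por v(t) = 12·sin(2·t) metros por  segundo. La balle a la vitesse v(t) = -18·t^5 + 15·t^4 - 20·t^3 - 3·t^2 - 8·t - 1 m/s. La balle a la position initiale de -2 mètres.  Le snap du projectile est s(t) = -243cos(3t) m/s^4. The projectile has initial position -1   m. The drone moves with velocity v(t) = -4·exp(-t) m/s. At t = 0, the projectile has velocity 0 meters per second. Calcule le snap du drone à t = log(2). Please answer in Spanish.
Debemos derivar nuestra ecuación de la velocidad v(t) = -4·exp(-t) 3 veces. La derivada de la velocidad da la aceleración: a(t) = 4·exp(-t). Tomando d/dt de a(t), encontramos j(t) = -4·exp(-t). La derivada de la sacudida da el snap: s(t) = 4·exp(-t). De la ecuación del snap s(t) = 4·exp(-t), sustituimos t = log(2) para obtener s = 2.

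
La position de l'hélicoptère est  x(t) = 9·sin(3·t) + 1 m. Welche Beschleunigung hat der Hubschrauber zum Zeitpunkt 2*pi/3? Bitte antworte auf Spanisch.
Para resolver esto, necesitamos tomar 2 derivadas de nuestra ecuación de la posición x(t) = 9·sin(3·t) + 1. Derivando la posición, obtenemos la velocidad: v(t) = 27·cos(3·t). La derivada de la velocidad da la aceleración: a(t) = -81·sin(3·t). Usando a(t) = -81·sin(3·t) y sustituyendo t = 2*pi/3, encontramos a = 0.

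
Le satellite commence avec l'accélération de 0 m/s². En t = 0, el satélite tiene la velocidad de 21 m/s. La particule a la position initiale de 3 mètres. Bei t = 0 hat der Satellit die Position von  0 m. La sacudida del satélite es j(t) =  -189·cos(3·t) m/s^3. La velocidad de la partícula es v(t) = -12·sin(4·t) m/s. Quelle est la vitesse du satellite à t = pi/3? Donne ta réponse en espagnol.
Para resolver esto, necesitamos tomar 2 integrales de nuestra ecuación de la sacudida j(t) = -189·cos(3·t). La integral de la sacudida es la aceleración. Usando a(0) = 0, obtenemos a(t) = -63·sin(3·t). Integrando la aceleración y usando la condición inicial v(0) = 21, obtenemos v(t) = 21·cos(3·t). Usando v(t) = 21·cos(3·t) y sustituyendo t = pi/3, encontramos v = -21.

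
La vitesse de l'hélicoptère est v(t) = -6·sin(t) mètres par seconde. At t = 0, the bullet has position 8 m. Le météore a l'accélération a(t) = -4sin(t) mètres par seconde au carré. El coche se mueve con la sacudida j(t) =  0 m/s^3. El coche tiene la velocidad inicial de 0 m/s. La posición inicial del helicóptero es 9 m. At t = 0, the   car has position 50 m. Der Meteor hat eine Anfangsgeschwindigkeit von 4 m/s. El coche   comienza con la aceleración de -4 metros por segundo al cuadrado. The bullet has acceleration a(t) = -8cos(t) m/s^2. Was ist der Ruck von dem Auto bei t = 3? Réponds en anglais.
From the given jerk equation j(t) = 0, we substitute t = 3 to get j = 0.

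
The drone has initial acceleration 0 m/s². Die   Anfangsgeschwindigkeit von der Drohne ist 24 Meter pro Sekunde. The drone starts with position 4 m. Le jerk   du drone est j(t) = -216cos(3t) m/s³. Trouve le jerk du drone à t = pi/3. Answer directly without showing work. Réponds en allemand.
Der Ruck bei t = pi/3 ist j = 216.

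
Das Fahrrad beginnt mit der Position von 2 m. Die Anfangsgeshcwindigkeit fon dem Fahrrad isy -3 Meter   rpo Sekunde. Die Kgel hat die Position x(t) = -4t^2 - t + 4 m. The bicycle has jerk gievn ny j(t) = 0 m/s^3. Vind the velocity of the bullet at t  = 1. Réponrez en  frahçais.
Pour résoudre ceci, nous devons prendre 1 dérivée de notre équation de la position x(t) = -4·t^2 - t + 4. En dérivant la position, nous obtenons la vitesse: v(t) = -8·t - 1. En utilisant v(t) = -8·t - 1 et en substituant t = 1, nous trouvons v = -9.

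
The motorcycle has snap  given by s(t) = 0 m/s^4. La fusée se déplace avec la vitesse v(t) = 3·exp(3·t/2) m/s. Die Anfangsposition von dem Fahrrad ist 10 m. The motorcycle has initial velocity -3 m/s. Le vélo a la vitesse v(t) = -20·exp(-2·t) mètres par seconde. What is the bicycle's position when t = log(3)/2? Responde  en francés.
Nous devons intégrer notre équation de la vitesse v(t) = -20·exp(-2·t) 1 fois. En intégrant la vitesse et en utilisant la condition initiale x(0) = 10, nous obtenons x(t) = 10·exp(-2·t). De l'équation de la position x(t) = 10·exp(-2·t), nous substituons t = log(3)/2 pour obtenir x = 10/3.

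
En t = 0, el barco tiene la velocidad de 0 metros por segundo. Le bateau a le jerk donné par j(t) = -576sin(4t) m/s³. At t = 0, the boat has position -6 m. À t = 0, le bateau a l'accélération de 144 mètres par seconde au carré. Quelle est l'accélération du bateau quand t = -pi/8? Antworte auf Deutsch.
Um dies zu lösen, müssen wir 1 Stammfunktion unserer Gleichung für den Ruck j(t) = -576·sin(4·t) finden. Das Integral von dem Ruck ist die Beschleunigung. Mit a(0) = 144 erhalten wir a(t) = 144·cos(4·t). Aus der Gleichung für die Beschleunigung a(t) = 144·cos(4·t), setzen wir t = -pi/8 ein und erhalten a = 0.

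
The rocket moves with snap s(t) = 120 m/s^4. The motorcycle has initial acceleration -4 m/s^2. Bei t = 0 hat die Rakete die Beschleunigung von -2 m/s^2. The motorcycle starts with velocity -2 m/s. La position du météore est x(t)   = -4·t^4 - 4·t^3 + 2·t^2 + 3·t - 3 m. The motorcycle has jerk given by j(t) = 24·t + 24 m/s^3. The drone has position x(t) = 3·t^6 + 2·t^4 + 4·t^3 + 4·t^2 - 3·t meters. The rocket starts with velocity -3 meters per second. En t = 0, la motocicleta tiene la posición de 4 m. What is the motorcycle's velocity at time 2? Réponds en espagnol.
Para resolver esto, necesitamos tomar 2 antiderivadas de nuestra ecuación de la sacudida j(t) = 24·t + 24. Tomando ∫j(t)dt y aplicando a(0) = -4, encontramos a(t) = 12·t^2 + 24·t - 4. La integral de la aceleración es la velocidad. Usando v(0) = -2, obtenemos v(t) = 4·t^3 + 12·t^2 - 4·t - 2. Usando v(t) = 4·t^3 + 12·t^2 - 4·t - 2 y sustituyendo t = 2, encontramos v = 70.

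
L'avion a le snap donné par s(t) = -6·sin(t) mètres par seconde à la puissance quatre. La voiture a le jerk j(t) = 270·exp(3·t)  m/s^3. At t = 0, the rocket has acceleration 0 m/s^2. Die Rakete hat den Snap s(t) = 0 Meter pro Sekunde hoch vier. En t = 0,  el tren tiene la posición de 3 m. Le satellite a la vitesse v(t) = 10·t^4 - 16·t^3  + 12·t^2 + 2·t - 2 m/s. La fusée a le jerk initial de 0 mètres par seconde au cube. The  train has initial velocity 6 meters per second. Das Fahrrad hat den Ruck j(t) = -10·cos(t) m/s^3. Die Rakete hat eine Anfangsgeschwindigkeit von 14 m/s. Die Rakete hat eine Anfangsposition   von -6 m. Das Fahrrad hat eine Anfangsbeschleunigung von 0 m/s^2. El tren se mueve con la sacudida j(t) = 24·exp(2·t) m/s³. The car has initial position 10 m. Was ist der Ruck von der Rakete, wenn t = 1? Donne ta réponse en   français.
Pour résoudre ceci, nous devons prendre 1 primitive de notre équation du snap s(t) = 0. En prenant ∫s(t)dt et en appliquant j(0) = 0, nous trouvons j(t) = 0. En utilisant j(t) = 0 et en substituant t = 1, nous trouvons j = 0.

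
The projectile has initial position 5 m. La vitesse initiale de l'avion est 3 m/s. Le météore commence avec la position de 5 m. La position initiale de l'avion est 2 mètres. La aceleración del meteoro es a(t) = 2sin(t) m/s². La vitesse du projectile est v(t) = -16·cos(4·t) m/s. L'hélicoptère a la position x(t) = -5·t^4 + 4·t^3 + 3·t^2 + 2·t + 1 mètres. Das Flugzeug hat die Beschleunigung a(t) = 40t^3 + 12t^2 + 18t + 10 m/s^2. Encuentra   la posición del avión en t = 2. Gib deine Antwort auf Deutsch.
Ausgehend von der Beschleunigung a(t) = 40·t^3 + 12·t^2 + 18·t + 10, nehmen wir 2 Stammfunktionen. Mit ∫a(t)dt und Anwendung von v(0) = 3, finden wir v(t) = 10·t^4 + 4·t^3 + 9·t^2 + 10·t + 3. Das Integral von der Geschwindigkeit, mit x(0) = 2, ergibt die Position: x(t) = 2·t^5 + t^4 + 3·t^3 + 5·t^2 + 3·t + 2. Aus der Gleichung für die Position x(t) = 2·t^5 + t^4 + 3·t^3 + 5·t^2 + 3·t + 2, setzen wir t = 2 ein und erhalten x = 132.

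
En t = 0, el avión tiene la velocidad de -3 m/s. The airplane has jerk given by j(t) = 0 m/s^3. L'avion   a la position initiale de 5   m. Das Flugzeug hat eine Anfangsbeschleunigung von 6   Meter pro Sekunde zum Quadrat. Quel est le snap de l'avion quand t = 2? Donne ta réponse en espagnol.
Debemos derivar nuestra ecuación de la sacudida j(t) = 0 1 vez. Tomando d/dt de j(t), encontramos s(t) = 0. De la ecuación del snap s(t) = 0, sustituimos t = 2 para obtener s = 0.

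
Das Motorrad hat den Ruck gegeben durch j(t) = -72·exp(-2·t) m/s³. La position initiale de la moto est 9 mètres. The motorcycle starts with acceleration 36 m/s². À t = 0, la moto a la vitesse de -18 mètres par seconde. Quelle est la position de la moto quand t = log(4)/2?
Nous devons trouver l'intégrale de notre équation du jerk j(t) = -72·exp(-2·t) 3 fois. La primitive du jerk est l'accélération. En utilisant a(0) = 36, nous obtenons a(t) = 36·exp(-2·t). En intégrant l'accélération et en utilisant la condition initiale v(0) = -18, nous obtenons v(t) = -18·exp(-2·t). En intégrant la vitesse et en utilisant la condition initiale x(0) = 9, nous obtenons x(t) = 9·exp(-2·t). De l'équation de la position x(t) = 9·exp(-2·t), nous substituons t = log(4)/2 pour obtenir x = 9/4.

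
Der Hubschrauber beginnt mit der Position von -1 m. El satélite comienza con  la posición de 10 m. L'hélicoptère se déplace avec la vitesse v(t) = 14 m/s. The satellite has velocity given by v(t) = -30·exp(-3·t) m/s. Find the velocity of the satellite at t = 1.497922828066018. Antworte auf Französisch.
De l'équation de la vitesse v(t) = -30·exp(-3·t), nous substituons t = 1.497922828066018 pour obtenir v = -0.335353156966390.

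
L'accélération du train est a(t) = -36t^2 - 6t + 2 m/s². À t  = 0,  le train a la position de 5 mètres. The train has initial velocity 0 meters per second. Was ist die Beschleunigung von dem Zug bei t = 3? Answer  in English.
We have acceleration a(t) = -36·t^2 - 6·t + 2. Substituting t = 3: a(3) = -340.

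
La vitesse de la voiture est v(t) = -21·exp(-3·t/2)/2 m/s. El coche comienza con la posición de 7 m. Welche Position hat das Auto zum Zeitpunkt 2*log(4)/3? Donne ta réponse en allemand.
Wir müssen unsere Gleichung für die Geschwindigkeit v(t) = -21·exp(-3·t/2)/2 1-mal integrieren. Mit ∫v(t)dt und Anwendung von x(0) = 7, finden wir x(t) = 7·exp(-3·t/2). Aus der Gleichung für die Position x(t) = 7·exp(-3·t/2), setzen wir t = 2*log(4)/3 ein und erhalten x = 7/4.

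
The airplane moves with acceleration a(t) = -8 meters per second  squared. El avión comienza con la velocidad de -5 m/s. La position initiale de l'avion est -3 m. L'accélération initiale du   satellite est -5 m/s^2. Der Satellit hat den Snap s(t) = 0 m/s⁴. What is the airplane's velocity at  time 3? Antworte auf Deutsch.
Wir müssen unsere Gleichung für die Beschleunigung a(t) = -8 1-mal integrieren. Durch Integration von der Beschleunigung und Verwendung der Anfangsbedingung v(0) = -5, erhalten wir v(t) = -8·t - 5. Wir haben die Geschwindigkeit v(t) = -8·t - 5. Durch Einsetzen von t = 3: v(3) = -29.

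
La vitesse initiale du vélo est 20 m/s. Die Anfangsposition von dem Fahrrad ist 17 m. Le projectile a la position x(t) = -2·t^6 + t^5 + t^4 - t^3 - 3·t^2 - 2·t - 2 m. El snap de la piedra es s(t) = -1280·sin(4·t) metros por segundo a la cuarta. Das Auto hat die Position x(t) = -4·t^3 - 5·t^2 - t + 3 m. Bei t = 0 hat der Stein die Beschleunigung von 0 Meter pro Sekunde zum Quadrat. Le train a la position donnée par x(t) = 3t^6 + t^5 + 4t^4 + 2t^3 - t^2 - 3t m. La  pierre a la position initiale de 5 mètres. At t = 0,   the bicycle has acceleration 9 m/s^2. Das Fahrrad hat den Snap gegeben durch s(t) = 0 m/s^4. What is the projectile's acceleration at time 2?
Starting from position x(t) = -2·t^6 + t^5 + t^4 - t^3 - 3·t^2 - 2·t - 2, we take 2 derivatives. Taking d/dt of x(t), we find v(t) = -12·t^5 + 5·t^4 + 4·t^3 - 3·t^2 - 6·t - 2. Taking d/dt of v(t), we find a(t) = -60·t^4 + 20·t^3 + 12·t^2 - 6·t - 6. From the given acceleration equation a(t) = -60·t^4 + 20·t^3 + 12·t^2 - 6·t - 6, we substitute t = 2 to get a = -770.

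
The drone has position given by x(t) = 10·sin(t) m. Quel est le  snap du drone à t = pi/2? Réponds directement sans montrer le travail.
Le snap à t = pi/2 est s = 10.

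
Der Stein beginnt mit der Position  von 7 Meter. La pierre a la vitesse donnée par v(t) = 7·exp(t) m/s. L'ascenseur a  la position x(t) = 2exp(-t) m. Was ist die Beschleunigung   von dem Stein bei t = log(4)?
Wir müssen unsere Gleichung für die Geschwindigkeit v(t) = 7·exp(t) 1-mal ableiten. Mit d/dt von v(t) finden wir a(t) = 7·exp(t). Aus der Gleichung für die Beschleunigung a(t) = 7·exp(t), setzen wir t = log(4) ein und erhalten a = 28.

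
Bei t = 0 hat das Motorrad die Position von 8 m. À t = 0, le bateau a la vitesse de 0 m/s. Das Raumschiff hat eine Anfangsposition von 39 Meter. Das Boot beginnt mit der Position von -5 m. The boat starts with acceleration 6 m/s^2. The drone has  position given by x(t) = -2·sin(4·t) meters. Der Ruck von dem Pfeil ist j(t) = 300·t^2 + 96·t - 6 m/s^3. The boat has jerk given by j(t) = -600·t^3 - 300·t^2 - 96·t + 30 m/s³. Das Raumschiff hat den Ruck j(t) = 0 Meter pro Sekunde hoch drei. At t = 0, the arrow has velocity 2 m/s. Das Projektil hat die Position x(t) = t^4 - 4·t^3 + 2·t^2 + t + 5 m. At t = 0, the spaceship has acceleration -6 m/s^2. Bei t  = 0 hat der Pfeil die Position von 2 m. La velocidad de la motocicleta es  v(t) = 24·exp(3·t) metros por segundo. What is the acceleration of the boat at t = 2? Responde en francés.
Nous devons intégrer notre équation du jerk j(t) = -600·t^3 - 300·t^2 - 96·t + 30 1 fois. En intégrant le jerk et en utilisant la condition initiale a(0) = 6, nous obtenons a(t) = -150·t^4 - 100·t^3 - 48·t^2 + 30·t + 6. De l'équation de l'accélération a(t) = -150·t^4 - 100·t^3 - 48·t^2 + 30·t + 6, nous substituons t = 2 pour obtenir a = -3326.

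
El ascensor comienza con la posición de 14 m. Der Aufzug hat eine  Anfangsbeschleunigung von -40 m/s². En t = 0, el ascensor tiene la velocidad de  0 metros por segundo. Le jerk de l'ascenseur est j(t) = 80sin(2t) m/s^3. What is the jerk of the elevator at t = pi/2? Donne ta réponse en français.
Nous avons le jerk j(t) = 80·sin(2·t). En substituant t = pi/2: j(pi/2) = 0.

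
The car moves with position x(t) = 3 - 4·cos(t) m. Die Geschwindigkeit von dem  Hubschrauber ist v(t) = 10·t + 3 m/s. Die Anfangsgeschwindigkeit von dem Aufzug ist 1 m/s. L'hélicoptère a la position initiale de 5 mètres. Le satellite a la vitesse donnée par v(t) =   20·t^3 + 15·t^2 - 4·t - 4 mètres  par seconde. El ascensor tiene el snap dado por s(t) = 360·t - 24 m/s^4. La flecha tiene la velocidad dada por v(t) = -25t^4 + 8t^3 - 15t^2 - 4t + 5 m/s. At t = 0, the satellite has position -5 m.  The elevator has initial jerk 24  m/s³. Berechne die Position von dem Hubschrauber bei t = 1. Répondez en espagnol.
Debemos encontrar la integral de nuestra ecuación de la velocidad v(t) = 10·t + 3 1 vez. La antiderivada de la velocidad es la posición. Usando x(0) = 5, obtenemos x(t) = 5·t^2 + 3·t + 5. Tenemos la posición x(t) = 5·t^2 + 3·t + 5. Sustituyendo t = 1: x(1) = 13.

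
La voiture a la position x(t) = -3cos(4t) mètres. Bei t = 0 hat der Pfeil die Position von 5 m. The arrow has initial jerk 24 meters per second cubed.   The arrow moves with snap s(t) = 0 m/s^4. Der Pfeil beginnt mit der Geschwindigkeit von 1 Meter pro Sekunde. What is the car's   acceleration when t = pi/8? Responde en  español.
Partiendo de la posición x(t) = -3·cos(4·t), tomamos 2 derivadas. Derivando la posición, obtenemos la velocidad: v(t) = 12·sin(4·t). La derivada de la velocidad da la aceleración: a(t) = 48·cos(4·t). Tenemos la aceleración a(t) = 48·cos(4·t). Sustituyendo t = pi/8: a(pi/8) = 0.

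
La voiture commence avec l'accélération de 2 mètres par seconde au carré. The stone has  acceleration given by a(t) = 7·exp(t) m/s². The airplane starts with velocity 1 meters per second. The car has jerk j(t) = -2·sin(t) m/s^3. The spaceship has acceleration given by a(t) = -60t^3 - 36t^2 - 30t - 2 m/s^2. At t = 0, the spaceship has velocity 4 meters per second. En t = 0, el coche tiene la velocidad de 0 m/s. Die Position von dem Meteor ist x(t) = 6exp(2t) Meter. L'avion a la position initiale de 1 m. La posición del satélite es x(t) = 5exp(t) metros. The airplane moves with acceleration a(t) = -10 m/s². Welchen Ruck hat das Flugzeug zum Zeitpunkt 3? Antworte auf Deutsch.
Ausgehend von der Beschleunigung a(t) = -10, nehmen wir 1 Ableitung. Durch Ableiten von der Beschleunigung erhalten wir den Ruck: j(t) = 0. Mit j(t) = 0 und Einsetzen von t = 3, finden wir j = 0.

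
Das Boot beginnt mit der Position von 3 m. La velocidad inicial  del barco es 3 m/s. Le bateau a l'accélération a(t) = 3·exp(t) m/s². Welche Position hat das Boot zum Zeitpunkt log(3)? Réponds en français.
Nous devons trouver la primitive de notre équation de l'accélération a(t) = 3·exp(t) 2 fois. En intégrant l'accélération et en utilisant la condition initiale v(0) = 3, nous obtenons v(t) = 3·exp(t). En prenant ∫v(t)dt et en appliquant x(0) = 3, nous trouvons x(t) = 3·exp(t). De l'équation de la position x(t) = 3·exp(t), nous substituons t = log(3) pour obtenir x = 9.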